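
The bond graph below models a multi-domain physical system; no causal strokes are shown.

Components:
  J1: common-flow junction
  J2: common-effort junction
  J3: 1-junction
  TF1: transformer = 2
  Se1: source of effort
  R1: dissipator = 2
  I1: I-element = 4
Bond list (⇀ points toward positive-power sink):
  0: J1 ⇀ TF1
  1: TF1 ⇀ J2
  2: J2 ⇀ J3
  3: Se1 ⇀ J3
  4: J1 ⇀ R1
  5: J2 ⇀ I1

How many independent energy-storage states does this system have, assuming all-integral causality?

1  (I1 all integral)

β3 →J3  (Se1: effort source, stroke at far end)
β2 →J2  (closing 1-jn rule on J3)
β1 →TF1  (J2 effort already set via bond 2)
β5 →I1  (J2: bond 2 brought effort, rest push out)
β0 →J1  (TF TF1: opposite of bond 1)
β4 →R1  (J1: last free bond brings flow in)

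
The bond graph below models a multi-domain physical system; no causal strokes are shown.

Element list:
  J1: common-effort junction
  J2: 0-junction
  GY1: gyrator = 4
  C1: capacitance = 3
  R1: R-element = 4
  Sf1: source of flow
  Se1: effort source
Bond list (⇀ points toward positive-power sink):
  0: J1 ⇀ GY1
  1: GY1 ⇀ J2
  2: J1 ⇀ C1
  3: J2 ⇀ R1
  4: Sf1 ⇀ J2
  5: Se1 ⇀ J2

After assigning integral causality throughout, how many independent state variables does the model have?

1  (C1 all integral)

bond 4 stroke at Sf1  (Sf1: flow source, stroke at near end)
bond 5 stroke at J2  (source Se1 imposes e)
bond 1 stroke at GY1  (J2: bond 5 brought effort, rest push out)
bond 3 stroke at R1  (0-jn J2 has e-setter on 5)
bond 0 stroke at GY1  (GY1 both-in/both-out from 1)
bond 2 stroke at J1  (only one effort-in slot at J1)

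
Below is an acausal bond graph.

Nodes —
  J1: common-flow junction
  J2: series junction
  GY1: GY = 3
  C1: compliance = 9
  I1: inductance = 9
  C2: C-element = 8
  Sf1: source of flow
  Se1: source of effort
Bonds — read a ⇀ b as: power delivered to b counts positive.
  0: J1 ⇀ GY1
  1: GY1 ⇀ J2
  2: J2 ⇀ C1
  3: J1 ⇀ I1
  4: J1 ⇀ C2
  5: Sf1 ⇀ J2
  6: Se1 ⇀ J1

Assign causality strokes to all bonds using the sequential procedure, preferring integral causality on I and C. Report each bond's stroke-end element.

#0 stroke at J1
#1 stroke at J2
#2 stroke at J2
#3 stroke at I1
#4 stroke at J1
#5 stroke at Sf1
#6 stroke at J1

β5 stroke→Sf1  (Sf1 (Sf) sets flow on bond)
β6 stroke→J1  (Se1 (Se) sets effort on bond)
β1 stroke→J2  (J2: bond 5 brought flow, rest push out)
β2 stroke→J2  (J2 flow already set via bond 5)
β0 stroke→J1  (GY1: gyrator matches bond 1)
β3 stroke→I1  (prefer integral on I1)
β4 stroke→J1  (common-f at J1 fixed by 3)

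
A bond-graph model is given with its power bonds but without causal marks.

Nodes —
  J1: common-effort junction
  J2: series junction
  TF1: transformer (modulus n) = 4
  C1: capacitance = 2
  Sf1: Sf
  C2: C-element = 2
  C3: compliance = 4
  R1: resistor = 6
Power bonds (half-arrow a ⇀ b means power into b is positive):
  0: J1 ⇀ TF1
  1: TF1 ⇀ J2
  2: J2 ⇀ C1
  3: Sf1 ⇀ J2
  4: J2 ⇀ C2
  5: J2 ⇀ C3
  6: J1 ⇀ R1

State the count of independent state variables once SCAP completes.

3  (C1, C2, C3 all integral)

bond 3 stroke at Sf1  (Sf1 fixes flow; stroke at Sf1)
bond 1 stroke at J2  (J2: bond 3 brought flow, rest push out)
bond 2 stroke at J2  (1-jn J2 has f-setter on 3)
bond 4 stroke at J2  (common-f at J2 fixed by 3)
bond 5 stroke at J2  (J2 flow already set via bond 3)
bond 0 stroke at TF1  (TF TF1: opposite of bond 1)
bond 6 stroke at J1  (J1: last free bond brings effort in)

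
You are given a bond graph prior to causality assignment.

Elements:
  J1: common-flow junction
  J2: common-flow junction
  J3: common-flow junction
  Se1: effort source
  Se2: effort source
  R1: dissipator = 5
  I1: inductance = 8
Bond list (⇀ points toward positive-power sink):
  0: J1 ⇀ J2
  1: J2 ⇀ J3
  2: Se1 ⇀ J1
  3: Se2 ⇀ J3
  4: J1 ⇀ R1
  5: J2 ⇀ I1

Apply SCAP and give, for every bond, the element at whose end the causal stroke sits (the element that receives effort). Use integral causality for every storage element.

#2 stroke→J1  (Se1: effort source, stroke at far end)
#3 stroke→J3  (Se2: effort source, stroke at far end)
#1 stroke→J2  (J3: last free bond brings flow in)
#5 stroke→I1  (I1 outputs flow p/I1)
#0 stroke→J2  (J2: bond 5 brought flow, rest push out)
#4 stroke→J1  (J1 flow already set via bond 0)

#0 |J2
#1 |J2
#2 |J1
#3 |J3
#4 |J1
#5 |I1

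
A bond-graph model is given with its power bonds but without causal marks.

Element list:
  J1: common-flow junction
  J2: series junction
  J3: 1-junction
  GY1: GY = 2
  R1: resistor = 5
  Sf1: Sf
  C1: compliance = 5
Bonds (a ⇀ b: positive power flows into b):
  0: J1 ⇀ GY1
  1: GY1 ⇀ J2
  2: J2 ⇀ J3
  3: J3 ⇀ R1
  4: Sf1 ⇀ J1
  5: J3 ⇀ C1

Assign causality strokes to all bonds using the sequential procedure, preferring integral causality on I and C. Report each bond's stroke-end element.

b4 |Sf1  (Sf1 fixes flow; stroke at Sf1)
b0 |J1  (J1: bond 4 brought flow, rest push out)
b1 |J2  (GY1: gyrator matches bond 0)
b2 |J3  (only one flow-in slot at J2)
b5 |J3  (prefer integral on C1)
b3 |R1  (closing 1-jn rule on J3)

β0 →J1
β1 →J2
β2 →J3
β3 →R1
β4 →Sf1
β5 →J3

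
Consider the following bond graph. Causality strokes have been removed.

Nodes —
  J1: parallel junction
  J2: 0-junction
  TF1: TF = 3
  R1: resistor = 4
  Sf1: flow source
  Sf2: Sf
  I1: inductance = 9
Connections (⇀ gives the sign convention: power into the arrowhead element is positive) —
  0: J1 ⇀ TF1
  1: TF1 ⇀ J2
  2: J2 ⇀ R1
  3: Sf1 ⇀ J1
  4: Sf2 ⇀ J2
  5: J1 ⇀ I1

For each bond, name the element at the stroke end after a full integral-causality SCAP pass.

b3 →Sf1  (Sf1 fixes flow; stroke at Sf1)
b4 →Sf2  (Sf2 (Sf) sets flow on bond)
b5 →I1  (I1: I, integral causality)
b0 →J1  (closing 0-jn rule on J1)
b1 →TF1  (TF TF1: opposite of bond 0)
b2 →J2  (closing 0-jn rule on J2)

#0 |J1
#1 |TF1
#2 |J2
#3 |Sf1
#4 |Sf2
#5 |I1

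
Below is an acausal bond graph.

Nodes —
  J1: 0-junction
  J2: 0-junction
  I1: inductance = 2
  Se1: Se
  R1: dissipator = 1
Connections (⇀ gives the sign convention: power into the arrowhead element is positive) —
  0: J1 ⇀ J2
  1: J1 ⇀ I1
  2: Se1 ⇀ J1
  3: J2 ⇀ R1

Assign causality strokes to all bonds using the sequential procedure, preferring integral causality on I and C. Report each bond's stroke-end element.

b2 |J1  (Se1: effort source, stroke at far end)
b0 |J2  (J1: bond 2 brought effort, rest push out)
b1 |I1  (common-e at J1 fixed by 2)
b3 |R1  (J2: bond 0 brought effort, rest push out)

bond 0 |J2
bond 1 |I1
bond 2 |J1
bond 3 |R1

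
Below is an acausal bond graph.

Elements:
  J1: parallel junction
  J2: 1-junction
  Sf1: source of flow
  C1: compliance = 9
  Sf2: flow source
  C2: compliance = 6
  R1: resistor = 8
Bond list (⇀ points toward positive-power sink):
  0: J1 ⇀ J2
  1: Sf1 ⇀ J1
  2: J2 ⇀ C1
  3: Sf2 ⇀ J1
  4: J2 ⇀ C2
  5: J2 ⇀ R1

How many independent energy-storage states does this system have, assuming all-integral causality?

bond 1 stroke→Sf1  (Sf1 (Sf) sets flow on bond)
bond 3 stroke→Sf2  (Sf2 fixes flow; stroke at Sf2)
bond 0 stroke→J1  (J1 needs exactly one e-in)
bond 2 stroke→J2  (common-f at J2 fixed by 0)
bond 4 stroke→J2  (common-f at J2 fixed by 0)
bond 5 stroke→J2  (J2 flow already set via bond 0)

2  (C1, C2 all integral)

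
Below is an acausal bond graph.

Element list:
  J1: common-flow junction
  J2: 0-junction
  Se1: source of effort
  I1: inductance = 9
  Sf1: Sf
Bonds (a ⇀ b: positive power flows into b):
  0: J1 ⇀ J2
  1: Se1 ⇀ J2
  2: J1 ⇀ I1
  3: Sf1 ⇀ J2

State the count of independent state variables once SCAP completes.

β1 stroke at J2  (source Se1 imposes e)
β3 stroke at Sf1  (source Sf1 imposes f)
β0 stroke at J1  (0-jn J2 has e-setter on 1)
β2 stroke at I1  (closing 1-jn rule on J1)

1  (I1 all integral)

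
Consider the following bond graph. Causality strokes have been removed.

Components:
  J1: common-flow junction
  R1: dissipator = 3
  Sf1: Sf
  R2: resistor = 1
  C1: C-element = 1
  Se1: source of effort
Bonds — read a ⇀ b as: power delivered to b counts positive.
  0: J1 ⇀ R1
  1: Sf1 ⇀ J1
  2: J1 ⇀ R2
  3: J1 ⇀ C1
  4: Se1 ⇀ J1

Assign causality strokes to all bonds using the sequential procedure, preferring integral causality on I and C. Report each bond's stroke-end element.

β1 →Sf1  (Sf1 fixes flow; stroke at Sf1)
β4 →J1  (Se1 fixes effort; stroke away)
β0 →J1  (J1: bond 1 brought flow, rest push out)
β2 →J1  (common-f at J1 fixed by 1)
β3 →J1  (common-f at J1 fixed by 1)

bond 0 |J1
bond 1 |Sf1
bond 2 |J1
bond 3 |J1
bond 4 |J1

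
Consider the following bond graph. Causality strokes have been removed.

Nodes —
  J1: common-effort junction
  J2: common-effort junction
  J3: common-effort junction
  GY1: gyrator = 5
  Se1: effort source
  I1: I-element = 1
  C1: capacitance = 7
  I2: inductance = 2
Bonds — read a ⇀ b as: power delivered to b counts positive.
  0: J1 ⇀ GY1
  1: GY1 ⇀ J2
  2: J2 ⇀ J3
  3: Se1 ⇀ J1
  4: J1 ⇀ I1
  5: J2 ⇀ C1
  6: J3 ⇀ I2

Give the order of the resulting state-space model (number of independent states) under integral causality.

β3 |J1  (source Se1 imposes e)
β0 |GY1  (J1 effort already set via bond 3)
β4 |I1  (J1 effort already set via bond 3)
β1 |GY1  (GY1: gyrator matches bond 0)
β5 |J2  (prefer integral on C1)
β2 |J3  (J2 effort already set via bond 5)
β6 |I2  (J3 effort already set via bond 2)

3  (C1, I1, I2 all integral)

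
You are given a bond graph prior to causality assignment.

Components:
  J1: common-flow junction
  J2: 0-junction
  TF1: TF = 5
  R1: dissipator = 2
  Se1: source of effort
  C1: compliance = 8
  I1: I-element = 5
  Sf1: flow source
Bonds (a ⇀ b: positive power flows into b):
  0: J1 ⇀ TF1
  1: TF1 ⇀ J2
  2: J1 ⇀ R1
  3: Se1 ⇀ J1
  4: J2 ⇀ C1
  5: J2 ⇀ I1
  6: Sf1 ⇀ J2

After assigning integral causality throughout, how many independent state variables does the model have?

#3 stroke at J1  (source Se1 imposes e)
#6 stroke at Sf1  (Sf1 fixes flow; stroke at Sf1)
#4 stroke at J2  (C1: C, integral causality)
#1 stroke at TF1  (J2: bond 4 brought effort, rest push out)
#5 stroke at I1  (common-e at J2 fixed by 4)
#0 stroke at J1  (through TF1, causality passes straight; one stroke at TF1)
#2 stroke at R1  (closing 1-jn rule on J1)

2  (C1, I1 all integral)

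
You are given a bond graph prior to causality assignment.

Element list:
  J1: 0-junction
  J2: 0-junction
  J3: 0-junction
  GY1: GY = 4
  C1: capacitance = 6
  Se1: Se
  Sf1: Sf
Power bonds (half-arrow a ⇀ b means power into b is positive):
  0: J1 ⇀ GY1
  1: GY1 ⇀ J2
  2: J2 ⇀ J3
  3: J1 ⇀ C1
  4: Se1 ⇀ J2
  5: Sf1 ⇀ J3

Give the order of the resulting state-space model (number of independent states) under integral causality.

1  (C1 all integral)

b4 stroke at J2  (Se1 fixes effort; stroke away)
b5 stroke at Sf1  (source Sf1 imposes f)
b1 stroke at GY1  (common-e at J2 fixed by 4)
b2 stroke at J3  (J2: bond 4 brought effort, rest push out)
b0 stroke at GY1  (GY GY1: same side as bond 1)
b3 stroke at J1  (only one effort-in slot at J1)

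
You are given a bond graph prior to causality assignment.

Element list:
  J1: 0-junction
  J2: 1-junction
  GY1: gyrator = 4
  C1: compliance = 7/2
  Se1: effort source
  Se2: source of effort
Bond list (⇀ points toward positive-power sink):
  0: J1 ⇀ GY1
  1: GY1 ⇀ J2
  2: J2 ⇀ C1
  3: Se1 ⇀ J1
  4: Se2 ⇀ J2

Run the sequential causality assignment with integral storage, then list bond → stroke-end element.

β0 stroke at GY1
β1 stroke at GY1
β2 stroke at J2
β3 stroke at J1
β4 stroke at J2

β3 |J1  (Se1: effort source, stroke at far end)
β4 |J2  (Se2 fixes effort; stroke away)
β0 |GY1  (0-jn J1 has e-setter on 3)
β1 |GY1  (GY GY1: same side as bond 0)
β2 |J2  (1-jn J2 has f-setter on 1)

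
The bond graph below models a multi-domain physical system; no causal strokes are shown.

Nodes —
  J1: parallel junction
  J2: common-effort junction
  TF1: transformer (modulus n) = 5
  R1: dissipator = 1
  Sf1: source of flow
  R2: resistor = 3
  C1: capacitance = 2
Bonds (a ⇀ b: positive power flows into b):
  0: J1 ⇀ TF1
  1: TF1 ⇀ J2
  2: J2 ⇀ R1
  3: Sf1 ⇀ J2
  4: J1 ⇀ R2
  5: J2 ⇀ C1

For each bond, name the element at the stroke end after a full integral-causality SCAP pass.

#0 |J1
#1 |TF1
#2 |R1
#3 |Sf1
#4 |R2
#5 |J2

β3 stroke at Sf1  (source Sf1 imposes f)
β5 stroke at J2  (C1: C, integral causality)
β1 stroke at TF1  (J2 effort already set via bond 5)
β2 stroke at R1  (J2: bond 5 brought effort, rest push out)
β0 stroke at J1  (through TF1, causality passes straight; one stroke at TF1)
β4 stroke at R2  (J1 effort already set via bond 0)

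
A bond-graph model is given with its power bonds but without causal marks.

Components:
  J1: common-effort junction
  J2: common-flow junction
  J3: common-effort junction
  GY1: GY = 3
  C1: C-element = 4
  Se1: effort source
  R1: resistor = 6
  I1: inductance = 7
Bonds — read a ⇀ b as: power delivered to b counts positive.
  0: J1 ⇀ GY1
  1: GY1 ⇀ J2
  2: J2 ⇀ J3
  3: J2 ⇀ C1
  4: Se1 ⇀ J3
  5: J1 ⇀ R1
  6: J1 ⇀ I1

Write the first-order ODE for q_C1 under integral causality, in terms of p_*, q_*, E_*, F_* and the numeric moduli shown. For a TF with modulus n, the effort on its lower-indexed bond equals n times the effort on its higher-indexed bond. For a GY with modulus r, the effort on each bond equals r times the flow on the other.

dq_C1/dt = -2*E_Se1/3 - 2*p_I1/7 - q_C1/6

β4 |J3  (Se1: effort source, stroke at far end)
β2 |J2  (J3 effort already set via bond 4)
β3 |J2  (prefer integral on C1)
β1 |GY1  (J2 needs exactly one f-in)
β0 |GY1  (GY1 both-in/both-out from 1)
β6 |I1  (I1 integral (f out))
β5 |J1  (closing 0-jn rule on J1)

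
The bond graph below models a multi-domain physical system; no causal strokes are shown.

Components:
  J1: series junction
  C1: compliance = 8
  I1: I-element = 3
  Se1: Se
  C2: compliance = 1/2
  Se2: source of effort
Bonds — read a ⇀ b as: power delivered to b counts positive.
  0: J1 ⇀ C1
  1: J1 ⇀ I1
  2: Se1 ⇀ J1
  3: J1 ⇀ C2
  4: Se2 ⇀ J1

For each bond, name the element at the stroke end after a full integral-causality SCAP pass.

β0 →J1
β1 →I1
β2 →J1
β3 →J1
β4 →J1

bond 2 stroke→J1  (source Se1 imposes e)
bond 4 stroke→J1  (Se2: effort source, stroke at far end)
bond 0 stroke→J1  (C1: C, integral causality)
bond 1 stroke→I1  (I1 integral (f out))
bond 3 stroke→J1  (J1: bond 1 brought flow, rest push out)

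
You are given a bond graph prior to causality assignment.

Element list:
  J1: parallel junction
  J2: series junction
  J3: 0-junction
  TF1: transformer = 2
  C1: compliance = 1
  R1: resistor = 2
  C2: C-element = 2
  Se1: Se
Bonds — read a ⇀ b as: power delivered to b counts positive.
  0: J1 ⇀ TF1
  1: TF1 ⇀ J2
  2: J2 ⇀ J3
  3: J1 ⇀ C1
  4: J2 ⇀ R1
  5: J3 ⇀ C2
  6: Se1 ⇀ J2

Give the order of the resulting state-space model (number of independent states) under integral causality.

#6 stroke at J2  (Se1 fixes effort; stroke away)
#3 stroke at J1  (C1: C, integral causality)
#0 stroke at TF1  (common-e at J1 fixed by 3)
#1 stroke at J2  (TF TF1: opposite of bond 0)
#5 stroke at J3  (C2 integral (e out))
#2 stroke at J2  (J3: bond 5 brought effort, rest push out)
#4 stroke at R1  (J2 needs exactly one f-in)

2  (C1, C2 all integral)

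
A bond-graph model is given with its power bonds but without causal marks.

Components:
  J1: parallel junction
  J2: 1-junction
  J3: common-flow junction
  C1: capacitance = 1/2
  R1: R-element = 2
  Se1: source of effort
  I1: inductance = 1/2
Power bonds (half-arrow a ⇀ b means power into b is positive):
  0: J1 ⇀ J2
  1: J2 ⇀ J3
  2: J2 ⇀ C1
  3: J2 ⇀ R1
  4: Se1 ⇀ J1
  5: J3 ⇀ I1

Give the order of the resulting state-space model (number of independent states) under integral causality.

2  (C1, I1 all integral)

β4 →J1  (Se1: effort source, stroke at far end)
β0 →J2  (J1 effort already set via bond 4)
β2 →J2  (C1 integral (e out))
β5 →I1  (I1: I, integral causality)
β1 →J3  (J3: bond 5 brought flow, rest push out)
β3 →J2  (J2 flow already set via bond 1)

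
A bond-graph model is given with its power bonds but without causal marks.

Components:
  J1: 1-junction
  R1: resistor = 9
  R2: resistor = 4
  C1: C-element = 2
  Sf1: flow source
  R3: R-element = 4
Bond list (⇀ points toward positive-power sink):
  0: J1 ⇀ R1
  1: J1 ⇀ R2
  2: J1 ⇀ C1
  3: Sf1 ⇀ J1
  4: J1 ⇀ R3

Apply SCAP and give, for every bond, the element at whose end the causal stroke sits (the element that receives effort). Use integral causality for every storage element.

b0 →J1
b1 →J1
b2 →J1
b3 →Sf1
b4 →J1

b3 stroke at Sf1  (Sf1 fixes flow; stroke at Sf1)
b0 stroke at J1  (J1 flow already set via bond 3)
b1 stroke at J1  (J1 flow already set via bond 3)
b2 stroke at J1  (common-f at J1 fixed by 3)
b4 stroke at J1  (common-f at J1 fixed by 3)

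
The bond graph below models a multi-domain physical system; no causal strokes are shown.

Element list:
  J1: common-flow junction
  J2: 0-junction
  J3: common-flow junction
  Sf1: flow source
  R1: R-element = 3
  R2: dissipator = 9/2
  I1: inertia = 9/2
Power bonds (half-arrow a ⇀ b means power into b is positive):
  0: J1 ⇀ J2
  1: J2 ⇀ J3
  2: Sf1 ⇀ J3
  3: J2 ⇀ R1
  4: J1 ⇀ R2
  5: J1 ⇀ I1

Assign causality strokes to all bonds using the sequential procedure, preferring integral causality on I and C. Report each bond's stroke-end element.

#0 |J1
#1 |J3
#2 |Sf1
#3 |J2
#4 |J1
#5 |I1

β2 →Sf1  (source Sf1 imposes f)
β1 →J3  (J3: bond 2 brought flow, rest push out)
β5 →I1  (I1: I, integral causality)
β0 →J1  (J1: bond 5 brought flow, rest push out)
β4 →J1  (J1: bond 5 brought flow, rest push out)
β3 →J2  (only one effort-in slot at J2)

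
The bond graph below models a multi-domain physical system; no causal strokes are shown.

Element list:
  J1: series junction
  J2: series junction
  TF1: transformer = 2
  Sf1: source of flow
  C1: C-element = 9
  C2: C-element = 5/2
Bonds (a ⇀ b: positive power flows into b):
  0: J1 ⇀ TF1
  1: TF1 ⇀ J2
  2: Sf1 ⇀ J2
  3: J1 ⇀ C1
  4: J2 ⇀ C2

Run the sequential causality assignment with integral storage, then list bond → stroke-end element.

bond 0 stroke→TF1
bond 1 stroke→J2
bond 2 stroke→Sf1
bond 3 stroke→J1
bond 4 stroke→J2

bond 2 stroke at Sf1  (Sf1 fixes flow; stroke at Sf1)
bond 1 stroke at J2  (1-jn J2 has f-setter on 2)
bond 4 stroke at J2  (common-f at J2 fixed by 2)
bond 0 stroke at TF1  (TF1 one-in-one-out from 1)
bond 3 stroke at J1  (1-jn J1 has f-setter on 0)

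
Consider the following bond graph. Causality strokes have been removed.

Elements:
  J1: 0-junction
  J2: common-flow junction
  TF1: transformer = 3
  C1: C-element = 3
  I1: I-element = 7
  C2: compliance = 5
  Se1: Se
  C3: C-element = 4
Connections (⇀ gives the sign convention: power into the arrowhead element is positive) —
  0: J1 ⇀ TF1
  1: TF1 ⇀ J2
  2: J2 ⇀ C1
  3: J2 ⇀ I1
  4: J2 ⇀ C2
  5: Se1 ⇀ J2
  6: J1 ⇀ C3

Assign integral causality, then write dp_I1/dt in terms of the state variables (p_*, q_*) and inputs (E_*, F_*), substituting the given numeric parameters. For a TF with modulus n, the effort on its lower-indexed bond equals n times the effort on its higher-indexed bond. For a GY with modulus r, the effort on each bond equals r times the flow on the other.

dp_I1/dt = E_Se1 - q_C1/3 - q_C2/5 + q_C3/12

β5 →J2  (Se1 fixes effort; stroke away)
β2 →J2  (C1: C, integral causality)
β3 →I1  (I1 integral (f out))
β1 →J2  (common-f at J2 fixed by 3)
β4 →J2  (J2: bond 3 brought flow, rest push out)
β0 →TF1  (TF1: transformer flips bond 1)
β6 →J1  (J1: last free bond brings effort in)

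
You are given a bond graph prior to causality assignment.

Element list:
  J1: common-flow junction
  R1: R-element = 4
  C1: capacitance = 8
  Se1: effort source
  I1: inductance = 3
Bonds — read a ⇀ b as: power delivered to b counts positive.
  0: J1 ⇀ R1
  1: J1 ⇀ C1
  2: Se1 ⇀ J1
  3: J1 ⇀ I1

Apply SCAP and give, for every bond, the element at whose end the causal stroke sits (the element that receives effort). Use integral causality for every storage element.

#2 stroke at J1  (Se1: effort source, stroke at far end)
#1 stroke at J1  (prefer integral on C1)
#3 stroke at I1  (I1 outputs flow p/I1)
#0 stroke at J1  (common-f at J1 fixed by 3)

β0 stroke at J1
β1 stroke at J1
β2 stroke at J1
β3 stroke at I1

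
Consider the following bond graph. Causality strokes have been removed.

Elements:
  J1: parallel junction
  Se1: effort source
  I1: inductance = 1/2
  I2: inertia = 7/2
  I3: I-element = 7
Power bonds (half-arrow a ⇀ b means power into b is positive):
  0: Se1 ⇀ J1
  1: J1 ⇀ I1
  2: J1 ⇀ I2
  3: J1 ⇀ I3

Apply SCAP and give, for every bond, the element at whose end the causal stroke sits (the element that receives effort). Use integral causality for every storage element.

b0 stroke→J1  (Se1 (Se) sets effort on bond)
b1 stroke→I1  (common-e at J1 fixed by 0)
b2 stroke→I2  (common-e at J1 fixed by 0)
b3 stroke→I3  (J1: bond 0 brought effort, rest push out)

#0 stroke at J1
#1 stroke at I1
#2 stroke at I2
#3 stroke at I3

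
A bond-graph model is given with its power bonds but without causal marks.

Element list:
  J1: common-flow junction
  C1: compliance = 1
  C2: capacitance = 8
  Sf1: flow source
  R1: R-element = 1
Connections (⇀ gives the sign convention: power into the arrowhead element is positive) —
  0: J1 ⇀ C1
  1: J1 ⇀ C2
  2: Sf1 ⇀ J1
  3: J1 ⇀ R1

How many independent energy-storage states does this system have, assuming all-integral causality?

2  (C1, C2 all integral)

β2 |Sf1  (Sf1: flow source, stroke at near end)
β0 |J1  (common-f at J1 fixed by 2)
β1 |J1  (J1: bond 2 brought flow, rest push out)
β3 |J1  (1-jn J1 has f-setter on 2)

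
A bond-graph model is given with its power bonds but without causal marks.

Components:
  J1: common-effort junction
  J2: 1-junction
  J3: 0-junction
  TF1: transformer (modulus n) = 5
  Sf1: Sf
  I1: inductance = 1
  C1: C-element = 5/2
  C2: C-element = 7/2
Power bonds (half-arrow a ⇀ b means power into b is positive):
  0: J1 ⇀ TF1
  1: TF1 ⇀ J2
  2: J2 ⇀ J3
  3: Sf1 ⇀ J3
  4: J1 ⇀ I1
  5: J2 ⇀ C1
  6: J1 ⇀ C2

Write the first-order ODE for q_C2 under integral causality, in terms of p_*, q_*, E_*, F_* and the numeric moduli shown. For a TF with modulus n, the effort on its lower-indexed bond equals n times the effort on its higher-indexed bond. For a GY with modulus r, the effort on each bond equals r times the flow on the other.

β3 |Sf1  (Sf1 (Sf) sets flow on bond)
β2 |J3  (only one effort-in slot at J3)
β1 |J2  (J2: bond 2 brought flow, rest push out)
β5 |J2  (J2: bond 2 brought flow, rest push out)
β0 |TF1  (TF1: transformer flips bond 1)
β4 |I1  (I1: I, integral causality)
β6 |J1  (only one effort-in slot at J1)

dq_C2/dt = F_Sf1/5 - p_I1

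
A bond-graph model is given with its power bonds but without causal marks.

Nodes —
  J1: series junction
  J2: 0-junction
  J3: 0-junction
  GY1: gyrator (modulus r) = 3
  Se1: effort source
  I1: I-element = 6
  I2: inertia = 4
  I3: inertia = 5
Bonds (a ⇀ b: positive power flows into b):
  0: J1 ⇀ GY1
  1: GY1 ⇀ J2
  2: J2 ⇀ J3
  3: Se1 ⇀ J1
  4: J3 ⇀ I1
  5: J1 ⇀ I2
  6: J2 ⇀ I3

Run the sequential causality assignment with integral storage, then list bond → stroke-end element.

b0 stroke at J1
b1 stroke at J2
b2 stroke at J3
b3 stroke at J1
b4 stroke at I1
b5 stroke at I2
b6 stroke at I3

#3 →J1  (Se1: effort source, stroke at far end)
#4 →I1  (I1: I, integral causality)
#2 →J3  (only one effort-in slot at J3)
#5 →I2  (I2: I, integral causality)
#0 →J1  (common-f at J1 fixed by 5)
#1 →J2  (GY1 both-in/both-out from 0)
#6 →I3  (J2 effort already set via bond 1)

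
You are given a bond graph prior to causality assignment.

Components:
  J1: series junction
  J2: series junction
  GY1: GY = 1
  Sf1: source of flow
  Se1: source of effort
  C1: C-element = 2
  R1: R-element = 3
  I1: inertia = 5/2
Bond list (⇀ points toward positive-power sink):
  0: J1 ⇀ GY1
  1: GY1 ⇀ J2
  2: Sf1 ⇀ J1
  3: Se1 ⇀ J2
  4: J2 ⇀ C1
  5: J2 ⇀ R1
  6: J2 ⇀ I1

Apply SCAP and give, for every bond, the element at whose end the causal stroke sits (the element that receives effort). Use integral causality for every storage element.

β2 stroke→Sf1  (Sf1 (Sf) sets flow on bond)
β3 stroke→J2  (Se1: effort source, stroke at far end)
β0 stroke→J1  (common-f at J1 fixed by 2)
β1 stroke→J2  (GY GY1: same side as bond 0)
β4 stroke→J2  (prefer integral on C1)
β6 stroke→I1  (I1: I, integral causality)
β5 stroke→J2  (J2 flow already set via bond 6)

β0 →J1
β1 →J2
β2 →Sf1
β3 →J2
β4 →J2
β5 →J2
β6 →I1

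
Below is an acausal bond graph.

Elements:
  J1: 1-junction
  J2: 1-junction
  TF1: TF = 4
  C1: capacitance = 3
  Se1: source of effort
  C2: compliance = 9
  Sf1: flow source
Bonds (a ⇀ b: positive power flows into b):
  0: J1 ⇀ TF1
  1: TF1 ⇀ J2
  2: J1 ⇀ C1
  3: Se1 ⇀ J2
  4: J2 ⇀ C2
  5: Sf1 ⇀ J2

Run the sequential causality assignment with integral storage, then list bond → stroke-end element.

β0 stroke at TF1
β1 stroke at J2
β2 stroke at J1
β3 stroke at J2
β4 stroke at J2
β5 stroke at Sf1

#3 stroke at J2  (Se1 fixes effort; stroke away)
#5 stroke at Sf1  (Sf1 fixes flow; stroke at Sf1)
#1 stroke at J2  (1-jn J2 has f-setter on 5)
#4 stroke at J2  (common-f at J2 fixed by 5)
#0 stroke at TF1  (TF1: transformer flips bond 1)
#2 stroke at J1  (J1: bond 0 brought flow, rest push out)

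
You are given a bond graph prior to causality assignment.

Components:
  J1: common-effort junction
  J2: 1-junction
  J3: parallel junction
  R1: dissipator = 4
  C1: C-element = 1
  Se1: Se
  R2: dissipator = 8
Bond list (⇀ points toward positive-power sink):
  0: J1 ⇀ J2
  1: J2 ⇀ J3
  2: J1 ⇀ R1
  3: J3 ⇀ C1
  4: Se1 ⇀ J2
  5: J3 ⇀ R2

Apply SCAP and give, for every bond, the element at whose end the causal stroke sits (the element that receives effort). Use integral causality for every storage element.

#0 stroke→J1
#1 stroke→J2
#2 stroke→R1
#3 stroke→J3
#4 stroke→J2
#5 stroke→R2

bond 4 stroke→J2  (Se1 (Se) sets effort on bond)
bond 3 stroke→J3  (prefer integral on C1)
bond 1 stroke→J2  (J3: bond 3 brought effort, rest push out)
bond 5 stroke→R2  (0-jn J3 has e-setter on 3)
bond 0 stroke→J1  (J2: last free bond brings flow in)
bond 2 stroke→R1  (J1: bond 0 brought effort, rest push out)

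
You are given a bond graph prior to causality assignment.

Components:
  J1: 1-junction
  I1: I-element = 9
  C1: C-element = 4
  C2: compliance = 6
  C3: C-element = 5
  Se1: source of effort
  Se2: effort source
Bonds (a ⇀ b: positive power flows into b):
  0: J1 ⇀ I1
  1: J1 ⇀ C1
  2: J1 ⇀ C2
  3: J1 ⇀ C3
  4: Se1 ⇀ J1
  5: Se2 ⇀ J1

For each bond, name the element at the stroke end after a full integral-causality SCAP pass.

β4 |J1  (Se1: effort source, stroke at far end)
β5 |J1  (Se2 (Se) sets effort on bond)
β0 |I1  (I1 outputs flow p/I1)
β1 |J1  (common-f at J1 fixed by 0)
β2 |J1  (J1 flow already set via bond 0)
β3 |J1  (1-jn J1 has f-setter on 0)

bond 0 stroke→I1
bond 1 stroke→J1
bond 2 stroke→J1
bond 3 stroke→J1
bond 4 stroke→J1
bond 5 stroke→J1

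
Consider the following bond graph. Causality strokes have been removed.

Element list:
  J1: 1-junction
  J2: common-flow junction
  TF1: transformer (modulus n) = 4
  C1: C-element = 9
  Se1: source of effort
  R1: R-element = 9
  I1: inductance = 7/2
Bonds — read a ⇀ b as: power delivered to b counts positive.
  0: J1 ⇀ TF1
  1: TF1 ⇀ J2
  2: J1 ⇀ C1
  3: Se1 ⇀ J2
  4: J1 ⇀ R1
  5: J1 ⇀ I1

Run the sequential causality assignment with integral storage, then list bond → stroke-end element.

b0 stroke→J1
b1 stroke→TF1
b2 stroke→J1
b3 stroke→J2
b4 stroke→J1
b5 stroke→I1

#3 |J2  (Se1 (Se) sets effort on bond)
#1 |TF1  (J2: last free bond brings flow in)
#0 |J1  (through TF1, causality passes straight; one stroke at TF1)
#2 |J1  (C1 outputs effort q/C1)
#5 |I1  (prefer integral on I1)
#4 |J1  (J1: bond 5 brought flow, rest push out)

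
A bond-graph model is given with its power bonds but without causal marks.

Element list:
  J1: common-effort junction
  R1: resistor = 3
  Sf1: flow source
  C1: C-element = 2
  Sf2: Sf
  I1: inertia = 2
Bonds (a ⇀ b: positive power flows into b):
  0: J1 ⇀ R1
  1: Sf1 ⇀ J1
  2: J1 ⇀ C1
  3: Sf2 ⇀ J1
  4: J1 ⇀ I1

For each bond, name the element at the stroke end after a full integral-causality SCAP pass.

β1 →Sf1  (source Sf1 imposes f)
β3 →Sf2  (Sf2: flow source, stroke at near end)
β2 →J1  (C1 outputs effort q/C1)
β0 →R1  (J1: bond 2 brought effort, rest push out)
β4 →I1  (common-e at J1 fixed by 2)

b0 →R1
b1 →Sf1
b2 →J1
b3 →Sf2
b4 →I1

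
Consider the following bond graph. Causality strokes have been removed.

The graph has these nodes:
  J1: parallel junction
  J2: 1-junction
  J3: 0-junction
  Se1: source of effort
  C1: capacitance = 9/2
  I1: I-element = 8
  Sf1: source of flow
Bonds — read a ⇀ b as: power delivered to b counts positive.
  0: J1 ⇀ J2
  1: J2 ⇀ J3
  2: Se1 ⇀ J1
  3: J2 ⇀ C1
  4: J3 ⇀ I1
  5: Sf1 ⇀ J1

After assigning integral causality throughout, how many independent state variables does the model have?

bond 2 stroke at J1  (Se1 (Se) sets effort on bond)
bond 5 stroke at Sf1  (Sf1 (Sf) sets flow on bond)
bond 0 stroke at J2  (J1: bond 2 brought effort, rest push out)
bond 3 stroke at J2  (C1: C, integral causality)
bond 1 stroke at J3  (J2 needs exactly one f-in)
bond 4 stroke at I1  (J3: bond 1 brought effort, rest push out)

2  (C1, I1 all integral)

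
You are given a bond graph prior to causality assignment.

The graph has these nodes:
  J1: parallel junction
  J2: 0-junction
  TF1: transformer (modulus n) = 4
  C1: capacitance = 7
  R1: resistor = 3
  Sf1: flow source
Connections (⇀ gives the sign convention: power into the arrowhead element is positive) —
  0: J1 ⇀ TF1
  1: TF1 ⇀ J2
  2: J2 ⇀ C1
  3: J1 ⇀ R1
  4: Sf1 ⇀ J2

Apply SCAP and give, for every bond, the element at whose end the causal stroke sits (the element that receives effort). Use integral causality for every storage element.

bond 4 →Sf1  (Sf1 (Sf) sets flow on bond)
bond 2 →J2  (C1 outputs effort q/C1)
bond 1 →TF1  (J2 effort already set via bond 2)
bond 0 →J1  (TF1: transformer flips bond 1)
bond 3 →R1  (J1 effort already set via bond 0)

bond 0 |J1
bond 1 |TF1
bond 2 |J2
bond 3 |R1
bond 4 |Sf1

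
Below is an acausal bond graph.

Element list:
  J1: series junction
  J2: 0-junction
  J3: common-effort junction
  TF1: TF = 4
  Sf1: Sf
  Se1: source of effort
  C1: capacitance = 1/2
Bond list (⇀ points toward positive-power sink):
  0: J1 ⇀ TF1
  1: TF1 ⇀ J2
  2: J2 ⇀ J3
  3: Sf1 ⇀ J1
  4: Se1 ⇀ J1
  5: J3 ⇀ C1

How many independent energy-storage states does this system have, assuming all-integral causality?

β3 stroke→Sf1  (source Sf1 imposes f)
β4 stroke→J1  (Se1 (Se) sets effort on bond)
β0 stroke→J1  (common-f at J1 fixed by 3)
β1 stroke→TF1  (TF1: transformer flips bond 0)
β2 stroke→J2  (only one effort-in slot at J2)
β5 stroke→J3  (J3: last free bond brings effort in)

1  (C1 all integral)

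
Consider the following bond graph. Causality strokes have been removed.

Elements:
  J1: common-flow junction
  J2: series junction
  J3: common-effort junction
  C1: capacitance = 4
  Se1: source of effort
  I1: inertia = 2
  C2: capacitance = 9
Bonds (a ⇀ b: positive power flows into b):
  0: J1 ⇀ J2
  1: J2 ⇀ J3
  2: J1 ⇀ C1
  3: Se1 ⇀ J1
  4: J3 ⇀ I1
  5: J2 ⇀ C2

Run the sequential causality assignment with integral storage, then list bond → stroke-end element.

#3 stroke at J1  (Se1 (Se) sets effort on bond)
#2 stroke at J1  (C1 integral (e out))
#0 stroke at J2  (closing 1-jn rule on J1)
#4 stroke at I1  (I1 integral (f out))
#1 stroke at J3  (J3: last free bond brings effort in)
#5 stroke at J2  (common-f at J2 fixed by 1)

b0 →J2
b1 →J3
b2 →J1
b3 →J1
b4 →I1
b5 →J2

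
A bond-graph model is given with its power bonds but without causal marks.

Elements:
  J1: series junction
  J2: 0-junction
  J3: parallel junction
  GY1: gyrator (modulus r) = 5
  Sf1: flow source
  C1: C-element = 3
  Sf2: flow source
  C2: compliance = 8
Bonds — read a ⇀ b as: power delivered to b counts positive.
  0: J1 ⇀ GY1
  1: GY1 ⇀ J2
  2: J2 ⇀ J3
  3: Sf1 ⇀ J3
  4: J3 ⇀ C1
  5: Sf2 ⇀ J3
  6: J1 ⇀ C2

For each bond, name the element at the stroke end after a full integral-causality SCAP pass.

bond 3 |Sf1  (Sf1: flow source, stroke at near end)
bond 5 |Sf2  (source Sf2 imposes f)
bond 4 |J3  (C1: C, integral causality)
bond 2 |J2  (J3: bond 4 brought effort, rest push out)
bond 1 |GY1  (J2 effort already set via bond 2)
bond 0 |GY1  (through GY1, causality inverts; strokes same side of GY1)
bond 6 |J1  (1-jn J1 has f-setter on 0)

bond 0 |GY1
bond 1 |GY1
bond 2 |J2
bond 3 |Sf1
bond 4 |J3
bond 5 |Sf2
bond 6 |J1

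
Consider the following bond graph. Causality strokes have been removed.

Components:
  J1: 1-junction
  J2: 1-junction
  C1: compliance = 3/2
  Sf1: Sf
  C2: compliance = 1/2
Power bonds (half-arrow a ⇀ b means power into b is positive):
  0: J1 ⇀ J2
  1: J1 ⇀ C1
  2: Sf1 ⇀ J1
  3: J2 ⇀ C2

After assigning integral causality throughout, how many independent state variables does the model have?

#2 |Sf1  (Sf1: flow source, stroke at near end)
#0 |J1  (J1 flow already set via bond 2)
#1 |J1  (J1: bond 2 brought flow, rest push out)
#3 |J2  (common-f at J2 fixed by 0)

2  (C1, C2 all integral)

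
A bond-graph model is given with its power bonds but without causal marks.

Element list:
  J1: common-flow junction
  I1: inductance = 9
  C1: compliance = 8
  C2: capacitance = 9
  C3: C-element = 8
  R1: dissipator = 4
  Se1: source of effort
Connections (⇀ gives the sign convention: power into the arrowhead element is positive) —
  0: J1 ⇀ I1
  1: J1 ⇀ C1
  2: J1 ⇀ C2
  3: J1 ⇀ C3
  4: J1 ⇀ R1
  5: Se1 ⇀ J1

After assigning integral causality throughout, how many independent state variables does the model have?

b5 stroke→J1  (Se1 (Se) sets effort on bond)
b0 stroke→I1  (I1 outputs flow p/I1)
b1 stroke→J1  (common-f at J1 fixed by 0)
b2 stroke→J1  (common-f at J1 fixed by 0)
b3 stroke→J1  (J1: bond 0 brought flow, rest push out)
b4 stroke→J1  (1-jn J1 has f-setter on 0)

4  (C1, C2, C3, I1 all integral)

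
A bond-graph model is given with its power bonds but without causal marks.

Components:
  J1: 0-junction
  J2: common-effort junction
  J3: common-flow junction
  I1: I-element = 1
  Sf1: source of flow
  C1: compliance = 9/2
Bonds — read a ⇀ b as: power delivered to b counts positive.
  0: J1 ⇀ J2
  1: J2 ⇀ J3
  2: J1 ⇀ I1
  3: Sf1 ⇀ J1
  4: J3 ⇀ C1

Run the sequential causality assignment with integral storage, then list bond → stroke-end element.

#0 stroke→J1
#1 stroke→J2
#2 stroke→I1
#3 stroke→Sf1
#4 stroke→J3

β3 →Sf1  (source Sf1 imposes f)
β2 →I1  (I1 outputs flow p/I1)
β0 →J1  (J1: last free bond brings effort in)
β1 →J2  (only one effort-in slot at J2)
β4 →J3  (J3: bond 1 brought flow, rest push out)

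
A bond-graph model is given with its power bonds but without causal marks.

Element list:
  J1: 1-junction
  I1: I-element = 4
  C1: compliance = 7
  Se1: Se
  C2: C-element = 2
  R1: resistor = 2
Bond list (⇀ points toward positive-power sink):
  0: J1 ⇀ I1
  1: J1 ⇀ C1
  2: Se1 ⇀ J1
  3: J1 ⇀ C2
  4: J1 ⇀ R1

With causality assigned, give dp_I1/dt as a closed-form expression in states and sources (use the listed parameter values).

dp_I1/dt = E_Se1 - p_I1/2 - q_C1/7 - q_C2/2

#2 stroke→J1  (Se1: effort source, stroke at far end)
#0 stroke→I1  (I1 integral (f out))
#1 stroke→J1  (1-jn J1 has f-setter on 0)
#3 stroke→J1  (J1 flow already set via bond 0)
#4 stroke→J1  (1-jn J1 has f-setter on 0)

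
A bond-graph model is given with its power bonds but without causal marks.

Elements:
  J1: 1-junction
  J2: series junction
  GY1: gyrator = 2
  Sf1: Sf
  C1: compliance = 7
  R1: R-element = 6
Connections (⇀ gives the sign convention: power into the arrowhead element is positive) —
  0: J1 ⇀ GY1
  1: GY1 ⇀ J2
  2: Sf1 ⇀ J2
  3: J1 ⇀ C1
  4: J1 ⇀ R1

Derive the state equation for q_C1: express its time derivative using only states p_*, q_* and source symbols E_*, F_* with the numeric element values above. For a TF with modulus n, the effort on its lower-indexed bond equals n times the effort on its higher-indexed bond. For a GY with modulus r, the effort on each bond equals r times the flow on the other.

dq_C1/dt = -F_Sf1/3 - q_C1/42

bond 2 |Sf1  (source Sf1 imposes f)
bond 1 |J2  (common-f at J2 fixed by 2)
bond 0 |J1  (GY GY1: same side as bond 1)
bond 3 |J1  (prefer integral on C1)
bond 4 |R1  (only one flow-in slot at J1)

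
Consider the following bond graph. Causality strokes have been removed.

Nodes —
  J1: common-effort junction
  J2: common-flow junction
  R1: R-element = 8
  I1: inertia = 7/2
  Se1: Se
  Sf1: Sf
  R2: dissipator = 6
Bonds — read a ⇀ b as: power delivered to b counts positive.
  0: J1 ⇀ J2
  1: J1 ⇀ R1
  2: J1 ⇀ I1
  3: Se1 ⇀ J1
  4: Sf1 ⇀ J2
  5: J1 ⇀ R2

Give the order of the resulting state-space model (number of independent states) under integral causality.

β3 |J1  (Se1 fixes effort; stroke away)
β4 |Sf1  (Sf1: flow source, stroke at near end)
β0 |J2  (J1 effort already set via bond 3)
β1 |R1  (J1: bond 3 brought effort, rest push out)
β2 |I1  (J1 effort already set via bond 3)
β5 |R2  (J1 effort already set via bond 3)

1  (I1 all integral)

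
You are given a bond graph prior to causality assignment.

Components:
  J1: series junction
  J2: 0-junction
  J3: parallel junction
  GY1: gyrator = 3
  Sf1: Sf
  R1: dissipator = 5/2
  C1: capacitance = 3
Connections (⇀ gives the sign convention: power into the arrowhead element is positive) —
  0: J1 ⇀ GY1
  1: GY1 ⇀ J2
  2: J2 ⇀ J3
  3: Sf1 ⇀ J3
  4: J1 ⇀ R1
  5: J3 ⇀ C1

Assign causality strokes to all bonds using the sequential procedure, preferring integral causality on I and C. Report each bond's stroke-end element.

#0 stroke at GY1
#1 stroke at GY1
#2 stroke at J2
#3 stroke at Sf1
#4 stroke at J1
#5 stroke at J3

b3 |Sf1  (Sf1: flow source, stroke at near end)
b5 |J3  (C1 integral (e out))
b2 |J2  (J3: bond 5 brought effort, rest push out)
b1 |GY1  (J2: bond 2 brought effort, rest push out)
b0 |GY1  (GY1: gyrator matches bond 1)
b4 |J1  (J1: bond 0 brought flow, rest push out)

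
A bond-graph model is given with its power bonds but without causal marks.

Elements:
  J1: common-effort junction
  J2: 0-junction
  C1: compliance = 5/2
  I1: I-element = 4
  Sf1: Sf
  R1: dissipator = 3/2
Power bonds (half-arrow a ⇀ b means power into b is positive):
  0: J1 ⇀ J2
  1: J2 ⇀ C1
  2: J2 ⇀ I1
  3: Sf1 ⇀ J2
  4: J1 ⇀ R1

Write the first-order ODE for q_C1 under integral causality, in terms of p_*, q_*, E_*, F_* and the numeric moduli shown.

#3 →Sf1  (Sf1 (Sf) sets flow on bond)
#1 →J2  (C1 outputs effort q/C1)
#0 →J1  (0-jn J2 has e-setter on 1)
#2 →I1  (common-e at J2 fixed by 1)
#4 →R1  (0-jn J1 has e-setter on 0)

dq_C1/dt = F_Sf1 - p_I1/4 - 4*q_C1/15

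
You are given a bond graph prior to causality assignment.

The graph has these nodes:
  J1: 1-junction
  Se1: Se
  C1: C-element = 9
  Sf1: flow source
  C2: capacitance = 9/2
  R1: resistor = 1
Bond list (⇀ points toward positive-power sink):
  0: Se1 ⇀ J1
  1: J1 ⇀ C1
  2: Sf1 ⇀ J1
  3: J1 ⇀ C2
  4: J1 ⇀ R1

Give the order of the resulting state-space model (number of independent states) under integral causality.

2  (C1, C2 all integral)

#0 stroke→J1  (source Se1 imposes e)
#2 stroke→Sf1  (Sf1 (Sf) sets flow on bond)
#1 stroke→J1  (J1 flow already set via bond 2)
#3 stroke→J1  (J1: bond 2 brought flow, rest push out)
#4 stroke→J1  (common-f at J1 fixed by 2)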